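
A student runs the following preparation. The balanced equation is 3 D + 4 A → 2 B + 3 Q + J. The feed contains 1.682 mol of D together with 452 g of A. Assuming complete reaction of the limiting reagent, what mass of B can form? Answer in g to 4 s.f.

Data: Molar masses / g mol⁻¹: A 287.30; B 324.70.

n(D) = 1.682 mol
n(A) = 452.0 / 287.30 = 1.573 mol
n/ν for D = 1.682/3 = 0.5607
n/ν for A = 1.573/4 = 0.3933
Smallest n/ν is A → limiting reagent.
n(B) = (2/4) × 1.573 = 0.7865 mol
mass = 0.7865 × 324.70 = 255.4 g

255.4 g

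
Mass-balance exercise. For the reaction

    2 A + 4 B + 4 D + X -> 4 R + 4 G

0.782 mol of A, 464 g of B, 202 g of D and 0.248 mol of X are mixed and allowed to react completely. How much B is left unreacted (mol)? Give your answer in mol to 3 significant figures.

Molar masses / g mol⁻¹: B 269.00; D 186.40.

n(A) = 0.7820 mol
n(B) = 464.0 / 269.00 = 1.725 mol
n(D) = 202.0 / 186.40 = 1.084 mol
n(X) = 0.2480 mol
n/ν → A: 0.3910, B: 0.4313, D: 0.2710, X: 0.2480; X is limiting.
B consumed = (4/1) × 0.2480 = 0.9920 mol
B remaining = 1.725 − 0.9920 = 0.7330 mol

0.733 mol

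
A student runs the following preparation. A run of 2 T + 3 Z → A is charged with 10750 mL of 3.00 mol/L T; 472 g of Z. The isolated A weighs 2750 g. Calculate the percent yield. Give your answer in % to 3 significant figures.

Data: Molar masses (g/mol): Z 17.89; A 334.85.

93.4 %

n(T) = 3.00 × 10750/1000 = 32.25 mol
n(Z) = 472.0 / 17.89 = 26.38 mol
n/ν → T: 16.13, Z: 8.793; Z is limiting.
theoretical n(A) = (1/3) × 26.38 = 8.793 mol → 2944 g
% yield = 2750 / 2944 × 100 = 93.41 %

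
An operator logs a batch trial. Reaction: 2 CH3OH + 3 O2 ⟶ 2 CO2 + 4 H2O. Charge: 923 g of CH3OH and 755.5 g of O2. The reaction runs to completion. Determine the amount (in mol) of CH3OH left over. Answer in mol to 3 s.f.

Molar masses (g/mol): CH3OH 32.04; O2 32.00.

13.1 mol

n(CH3OH) = 923.0 / 32.04 = 28.81 mol
n(O2) = 755.5 / 32.00 = 23.61 mol
n/ν for CH3OH = 28.81/2 = 14.41
n/ν for O2 = 23.61/3 = 7.870
Smallest n/ν is O2 → limiting reagent.
CH3OH consumed = (2/3) × 23.61 = 15.74 mol
CH3OH remaining = 28.81 − 15.74 = 13.07 mol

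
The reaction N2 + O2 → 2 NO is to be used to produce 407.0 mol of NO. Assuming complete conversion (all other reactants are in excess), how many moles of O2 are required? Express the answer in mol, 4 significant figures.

203.5 mol

n(NO) = 407.0 mol
n(O2) = (1/2) × 407.0 = 203.5 mol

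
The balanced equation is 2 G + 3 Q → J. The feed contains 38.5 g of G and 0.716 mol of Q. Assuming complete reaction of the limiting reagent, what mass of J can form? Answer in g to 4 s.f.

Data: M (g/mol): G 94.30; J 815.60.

166.5 g

n(G) = 38.50 / 94.30 = 0.4083 mol
n(Q) = 0.7160 mol
n/ν for G = 0.4083/2 = 0.2042
n/ν for Q = 0.7160/3 = 0.2387
Smallest n/ν is G → limiting reagent.
n(J) = (1/2) × 0.4083 = 0.2042 mol
mass = 0.2042 × 815.60 = 166.5 g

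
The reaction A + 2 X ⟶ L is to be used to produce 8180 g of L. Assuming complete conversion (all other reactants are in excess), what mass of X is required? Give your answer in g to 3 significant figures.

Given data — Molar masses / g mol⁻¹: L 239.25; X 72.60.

4960 g

n(L) = 8180 / 239.25 = 34.19 mol
n(X) = (2/1) × 34.19 = 68.38 mol
mass = 68.38 × 72.60 = 4964 g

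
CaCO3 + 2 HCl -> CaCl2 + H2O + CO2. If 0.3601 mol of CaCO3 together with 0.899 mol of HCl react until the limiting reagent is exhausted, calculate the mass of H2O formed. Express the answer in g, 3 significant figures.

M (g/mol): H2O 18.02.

6.49 g

n(CaCO3) = 0.3601 mol
n(HCl) = 0.8990 mol
n/ν for CaCO3 = 0.3601/1 = 0.3601
n/ν for HCl = 0.8990/2 = 0.4495
Smallest n/ν is CaCO3 → limiting reagent.
n(H2O) = (1/1) × 0.3601 = 0.3601 mol
mass = 0.3601 × 18.02 = 6.489 g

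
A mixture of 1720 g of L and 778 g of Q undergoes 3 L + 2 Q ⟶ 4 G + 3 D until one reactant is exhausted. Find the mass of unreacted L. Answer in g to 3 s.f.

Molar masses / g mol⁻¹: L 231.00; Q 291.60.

n(L) = 1720 / 231.00 = 7.446 mol
n(Q) = 778.0 / 291.60 = 2.668 mol
n/ν → L: 2.482, Q: 1.334; Q is limiting.
L consumed = (3/2) × 2.668 = 4.002 mol
L remaining = 7.446 − 4.002 = 3.444 mol
mass = 3.444 × 231.00 = 795.6 g

796 g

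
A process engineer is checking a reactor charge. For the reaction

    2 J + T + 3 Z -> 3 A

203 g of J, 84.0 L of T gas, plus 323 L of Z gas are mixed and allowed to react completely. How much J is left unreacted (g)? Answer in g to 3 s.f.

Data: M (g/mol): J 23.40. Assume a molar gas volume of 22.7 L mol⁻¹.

29.8 g

n(J) = 203.0 / 23.40 = 8.675 mol
n(T) = 84.00 / 22.7 = 3.700 mol
n(Z) = 323.0 / 22.7 = 14.23 mol
n/ν for J = 8.675/2 = 4.338
n/ν for T = 3.700/1 = 3.700
n/ν for Z = 14.23/3 = 4.743
Smallest n/ν is T → limiting reagent.
J consumed = (2/1) × 3.700 = 7.400 mol
J remaining = 8.675 − 7.400 = 1.275 mol
mass = 1.275 × 23.40 = 29.84 g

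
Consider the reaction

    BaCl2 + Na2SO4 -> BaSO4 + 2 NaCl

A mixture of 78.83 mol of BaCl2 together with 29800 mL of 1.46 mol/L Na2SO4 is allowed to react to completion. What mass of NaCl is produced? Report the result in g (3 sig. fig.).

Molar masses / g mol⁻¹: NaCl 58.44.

5090 g

n(BaCl2) = 78.83 mol
n(Na2SO4) = 1.46 × 29800/1000 = 43.51 mol
n/ν for BaCl2 = 78.83/1 = 78.83
n/ν for Na2SO4 = 43.51/1 = 43.51
Smallest n/ν is Na2SO4 → limiting reagent.
n(NaCl) = (2/1) × 43.51 = 87.02 mol
mass = 87.02 × 58.44 = 5085 g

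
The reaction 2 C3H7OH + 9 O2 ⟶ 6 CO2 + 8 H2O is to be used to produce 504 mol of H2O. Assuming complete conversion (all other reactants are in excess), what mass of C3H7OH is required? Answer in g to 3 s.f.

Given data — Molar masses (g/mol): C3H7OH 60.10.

n(H2O) = 504.0 mol
n(C3H7OH) = (2/8) × 504.0 = 126.0 mol
mass = 126.0 × 60.10 = 7573 g

7570 g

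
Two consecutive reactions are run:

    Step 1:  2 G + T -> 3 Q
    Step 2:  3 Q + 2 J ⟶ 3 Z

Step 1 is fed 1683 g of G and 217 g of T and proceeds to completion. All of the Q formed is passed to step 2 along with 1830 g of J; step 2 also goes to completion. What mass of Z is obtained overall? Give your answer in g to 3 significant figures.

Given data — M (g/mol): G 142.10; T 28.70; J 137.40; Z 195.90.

Step 1:
n(G) = 1683 / 142.10 = 11.84 mol
n(T) = 217.0 / 28.70 = 7.561 mol
n/ν for G = 11.84/2 = 5.920
n/ν for T = 7.561/1 = 7.561
Smallest n/ν is G → limiting reagent.
n(Q) produced = (3/2) × 11.84 = 17.76 mol
Step 2:
n(Q) available = 17.76 mol
n(J) = 1830 / 137.40 = 13.32 mol
n/ν for Q = 17.76/3 = 5.920
n/ν for J = 13.32/2 = 6.660
Smallest n/ν is Q → limiting reagent.
n(Z) = (3/3) × 17.76 = 17.76 mol
mass = 17.76 × 195.90 = 3479 g

3480 g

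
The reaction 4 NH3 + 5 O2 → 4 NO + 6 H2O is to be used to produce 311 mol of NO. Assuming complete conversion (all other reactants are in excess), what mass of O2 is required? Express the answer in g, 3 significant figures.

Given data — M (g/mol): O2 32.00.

12400 g

n(NO) = 311.0 mol
n(O2) = (5/4) × 311.0 = 388.8 mol
mass = 388.8 × 32.00 = 12440 g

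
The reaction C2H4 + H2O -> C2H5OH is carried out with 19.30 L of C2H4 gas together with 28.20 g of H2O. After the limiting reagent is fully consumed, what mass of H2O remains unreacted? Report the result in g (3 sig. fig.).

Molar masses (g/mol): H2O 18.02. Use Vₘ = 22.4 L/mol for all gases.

n(C2H4) = 19.30 / 22.4 = 0.8616 mol
n(H2O) = 28.20 / 18.02 = 1.565 mol
n/ν → C2H4: 0.8616, H2O: 1.565; C2H4 is limiting.
H2O consumed = (1/1) × 0.8616 = 0.8616 mol
H2O remaining = 1.565 − 0.8616 = 0.7034 mol
mass = 0.7034 × 18.02 = 12.68 g

12.7 g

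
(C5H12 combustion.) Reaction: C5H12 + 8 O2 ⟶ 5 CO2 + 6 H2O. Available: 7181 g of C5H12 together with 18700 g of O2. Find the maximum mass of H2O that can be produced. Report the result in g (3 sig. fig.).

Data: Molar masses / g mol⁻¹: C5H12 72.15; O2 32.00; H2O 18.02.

n(C5H12) = 7181 / 72.15 = 99.53 mol
n(O2) = 18700 / 32.00 = 584.4 mol
n/ν → C5H12: 99.53, O2: 73.05; O2 is limiting.
n(H2O) = (6/8) × 584.4 = 438.3 mol
mass = 438.3 × 18.02 = 7898 g

7900 g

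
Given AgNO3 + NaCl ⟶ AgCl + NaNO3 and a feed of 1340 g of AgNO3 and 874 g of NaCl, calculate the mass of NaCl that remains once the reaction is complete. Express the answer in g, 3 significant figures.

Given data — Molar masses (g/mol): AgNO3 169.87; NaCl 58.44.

413 g

n(AgNO3) = 1340 / 169.87 = 7.888 mol
n(NaCl) = 874.0 / 58.44 = 14.96 mol
n/ν for AgNO3 = 7.888/1 = 7.888
n/ν for NaCl = 14.96/1 = 14.96
Smallest n/ν is AgNO3 → limiting reagent.
NaCl consumed = (1/1) × 7.888 = 7.888 mol
NaCl remaining = 14.96 − 7.888 = 7.072 mol
mass = 7.072 × 58.44 = 413.3 g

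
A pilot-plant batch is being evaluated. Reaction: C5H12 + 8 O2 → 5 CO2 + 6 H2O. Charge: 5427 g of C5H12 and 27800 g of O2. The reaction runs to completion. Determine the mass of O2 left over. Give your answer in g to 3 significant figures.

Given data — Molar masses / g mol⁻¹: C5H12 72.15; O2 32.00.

n(C5H12) = 5427 / 72.15 = 75.22 mol
n(O2) = 27800 / 32.00 = 868.8 mol
n/ν → C5H12: 75.22, O2: 108.6; C5H12 is limiting.
O2 consumed = (8/1) × 75.22 = 601.8 mol
O2 remaining = 868.8 − 601.8 = 267.0 mol
mass = 267.0 × 32.00 = 8544 g

8540 g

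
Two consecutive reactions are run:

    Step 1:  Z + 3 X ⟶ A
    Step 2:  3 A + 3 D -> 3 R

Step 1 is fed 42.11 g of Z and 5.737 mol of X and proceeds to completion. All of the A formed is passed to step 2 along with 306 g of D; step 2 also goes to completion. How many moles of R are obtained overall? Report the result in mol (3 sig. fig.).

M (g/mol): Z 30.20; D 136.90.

1.39 mol

Step 1:
n(Z) = 42.11 / 30.20 = 1.394 mol
n(X) = 5.737 mol
n/ν for Z = 1.394/1 = 1.394
n/ν for X = 5.737/3 = 1.912
Smallest n/ν is Z → limiting reagent.
n(A) produced = (1/1) × 1.394 = 1.394 mol
Step 2:
n(A) available = 1.394 mol
n(D) = 306.0 / 136.90 = 2.235 mol
n/ν for A = 1.394/3 = 0.4647
n/ν for D = 2.235/3 = 0.7450
Smallest n/ν is A → limiting reagent.
n(R) = (3/3) × 1.394 = 1.394 mol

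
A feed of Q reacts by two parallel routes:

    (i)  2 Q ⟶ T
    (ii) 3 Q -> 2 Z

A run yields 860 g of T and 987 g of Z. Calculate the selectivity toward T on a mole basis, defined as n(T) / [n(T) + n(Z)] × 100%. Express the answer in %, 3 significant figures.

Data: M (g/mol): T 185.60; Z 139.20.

n(T) = 860 / 185.60 = 4.634 mol
n(Z) = 987 / 139.20 = 7.091 mol
selectivity = 4.634/(4.634+7.091) × 100 = 39.52 %

39.5 %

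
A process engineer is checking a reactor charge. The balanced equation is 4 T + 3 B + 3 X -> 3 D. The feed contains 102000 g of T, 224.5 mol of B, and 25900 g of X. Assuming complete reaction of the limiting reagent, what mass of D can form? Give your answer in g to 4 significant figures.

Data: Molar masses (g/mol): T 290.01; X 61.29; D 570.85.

n(T) = 102000 / 290.01 = 351.7 mol
n(B) = 224.5 mol
n(X) = 25900 / 61.29 = 422.6 mol
n/ν for T = 351.7/4 = 87.93
n/ν for B = 224.5/3 = 74.83
n/ν for X = 422.6/3 = 140.9
Smallest n/ν is B → limiting reagent.
n(D) = (3/3) × 224.5 = 224.5 mol
mass = 224.5 × 570.85 = 128200 g

128200 g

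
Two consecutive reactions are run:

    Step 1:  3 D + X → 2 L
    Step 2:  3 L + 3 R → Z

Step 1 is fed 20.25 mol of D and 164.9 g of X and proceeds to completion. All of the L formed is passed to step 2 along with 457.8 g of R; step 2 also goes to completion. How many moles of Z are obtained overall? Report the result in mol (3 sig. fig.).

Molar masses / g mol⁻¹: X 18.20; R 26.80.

4.50 mol

Step 1:
n(D) = 20.25 mol
n(X) = 164.9 / 18.20 = 9.060 mol
n/ν for D = 20.25/3 = 6.750
n/ν for X = 9.060/1 = 9.060
Smallest n/ν is D → limiting reagent.
n(L) produced = (2/3) × 20.25 = 13.50 mol
Step 2:
n(L) available = 13.50 mol
n(R) = 457.8 / 26.80 = 17.08 mol
n/ν for L = 13.50/3 = 4.500
n/ν for R = 17.08/3 = 5.693
Smallest n/ν is L → limiting reagent.
n(Z) = (1/3) × 13.50 = 4.500 mol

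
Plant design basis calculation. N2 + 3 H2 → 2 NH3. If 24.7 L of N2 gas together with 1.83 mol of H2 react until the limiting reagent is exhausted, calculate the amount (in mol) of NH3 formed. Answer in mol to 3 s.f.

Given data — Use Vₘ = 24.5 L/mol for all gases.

1.22 mol

n(N2) = 24.70 / 24.5 = 1.008 mol
n(H2) = 1.830 mol
n/ν → N2: 1.008, H2: 0.6100; H2 is limiting.
n(NH3) = (2/3) × 1.830 = 1.220 mol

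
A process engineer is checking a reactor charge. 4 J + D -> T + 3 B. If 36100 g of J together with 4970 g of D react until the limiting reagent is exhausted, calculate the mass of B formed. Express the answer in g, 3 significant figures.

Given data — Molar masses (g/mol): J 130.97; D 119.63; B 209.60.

26100 g

n(J) = 36100 / 130.97 = 275.6 mol
n(D) = 4970 / 119.63 = 41.54 mol
n/ν for J = 275.6/4 = 68.90
n/ν for D = 41.54/1 = 41.54
Smallest n/ν is D → limiting reagent.
n(B) = (3/1) × 41.54 = 124.6 mol
mass = 124.6 × 209.60 = 26120 g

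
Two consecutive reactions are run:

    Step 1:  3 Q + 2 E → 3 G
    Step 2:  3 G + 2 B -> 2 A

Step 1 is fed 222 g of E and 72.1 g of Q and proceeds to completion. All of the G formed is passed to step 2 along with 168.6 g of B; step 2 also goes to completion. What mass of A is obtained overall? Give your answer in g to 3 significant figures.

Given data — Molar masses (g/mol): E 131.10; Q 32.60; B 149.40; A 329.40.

Step 1:
n(E) = 222.0 / 131.10 = 1.693 mol
n(Q) = 72.10 / 32.60 = 2.212 mol
n/ν for E = 1.693/2 = 0.8465
n/ν for Q = 2.212/3 = 0.7373
Smallest n/ν is Q → limiting reagent.
n(G) produced = (3/3) × 2.212 = 2.212 mol
Step 2:
n(G) available = 2.212 mol
n(B) = 168.6 / 149.40 = 1.129 mol
n/ν for G = 2.212/3 = 0.7373
n/ν for B = 1.129/2 = 0.5645
Smallest n/ν is B → limiting reagent.
n(A) = (2/2) × 1.129 = 1.129 mol
mass = 1.129 × 329.40 = 371.9 g

372 g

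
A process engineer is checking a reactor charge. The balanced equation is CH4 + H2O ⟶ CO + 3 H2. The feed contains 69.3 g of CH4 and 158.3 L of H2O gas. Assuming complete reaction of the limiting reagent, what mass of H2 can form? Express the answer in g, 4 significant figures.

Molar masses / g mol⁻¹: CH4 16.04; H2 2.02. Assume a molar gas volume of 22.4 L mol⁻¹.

26.18 g

n(CH4) = 69.30 / 16.04 = 4.320 mol
n(H2O) = 158.3 / 22.4 = 7.067 mol
n/ν for CH4 = 4.320/1 = 4.320
n/ν for H2O = 7.067/1 = 7.067
Smallest n/ν is CH4 → limiting reagent.
n(H2) = (3/1) × 4.320 = 12.96 mol
mass = 12.96 × 2.02 = 26.18 g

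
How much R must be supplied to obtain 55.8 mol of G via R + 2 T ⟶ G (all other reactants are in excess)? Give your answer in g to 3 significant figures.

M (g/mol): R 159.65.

8910 g

n(G) = 55.80 mol
n(R) = (1/1) × 55.80 = 55.80 mol
mass = 55.80 × 159.65 = 8908 g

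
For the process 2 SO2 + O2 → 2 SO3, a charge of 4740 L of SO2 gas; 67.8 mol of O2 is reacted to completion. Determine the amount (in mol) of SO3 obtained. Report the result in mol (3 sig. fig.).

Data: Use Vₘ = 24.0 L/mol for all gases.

136 mol

n(SO2) = 4740 / 24.0 = 197.5 mol
n(O2) = 67.80 mol
n/ν for SO2 = 197.5/2 = 98.75
n/ν for O2 = 67.80/1 = 67.80
Smallest n/ν is O2 → limiting reagent.
n(SO3) = (2/1) × 67.80 = 135.6 mol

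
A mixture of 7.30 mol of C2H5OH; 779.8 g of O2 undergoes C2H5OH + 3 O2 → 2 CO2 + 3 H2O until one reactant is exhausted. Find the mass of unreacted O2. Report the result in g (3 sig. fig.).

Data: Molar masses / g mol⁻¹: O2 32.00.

n(C2H5OH) = 7.300 mol
n(O2) = 779.8 / 32.00 = 24.37 mol
n/ν → C2H5OH: 7.300, O2: 8.123; C2H5OH is limiting.
O2 consumed = (3/1) × 7.300 = 21.90 mol
O2 remaining = 24.37 − 21.90 = 2.470 mol
mass = 2.470 × 32.00 = 79.04 g

79.0 g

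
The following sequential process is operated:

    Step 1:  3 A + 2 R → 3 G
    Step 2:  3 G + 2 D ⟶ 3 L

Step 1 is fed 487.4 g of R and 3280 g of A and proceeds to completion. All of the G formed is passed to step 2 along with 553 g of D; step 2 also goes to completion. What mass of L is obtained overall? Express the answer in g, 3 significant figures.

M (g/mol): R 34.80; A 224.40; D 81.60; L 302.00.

3070 g

Step 1:
n(R) = 487.4 / 34.80 = 14.01 mol
n(A) = 3280 / 224.40 = 14.62 mol
n/ν for R = 14.01/2 = 7.005
n/ν for A = 14.62/3 = 4.873
Smallest n/ν is A → limiting reagent.
n(G) produced = (3/3) × 14.62 = 14.62 mol
Step 2:
n(G) available = 14.62 mol
n(D) = 553.0 / 81.60 = 6.777 mol
n/ν for G = 14.62/3 = 4.873
n/ν for D = 6.777/2 = 3.389
Smallest n/ν is D → limiting reagent.
n(L) = (3/2) × 6.777 = 10.17 mol
mass = 10.17 × 302.00 = 3071 g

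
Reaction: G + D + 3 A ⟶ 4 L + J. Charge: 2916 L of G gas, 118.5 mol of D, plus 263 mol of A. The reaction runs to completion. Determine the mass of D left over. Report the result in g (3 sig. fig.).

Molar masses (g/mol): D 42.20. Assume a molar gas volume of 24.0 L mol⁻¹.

1300 g

n(G) = 2916 / 24.0 = 121.5 mol
n(D) = 118.5 mol
n(A) = 263.0 mol
n/ν for G = 121.5/1 = 121.5
n/ν for D = 118.5/1 = 118.5
n/ν for A = 263.0/3 = 87.67
Smallest n/ν is A → limiting reagent.
D consumed = (1/3) × 263.0 = 87.67 mol
D remaining = 118.5 − 87.67 = 30.83 mol
mass = 30.83 × 42.20 = 1301 g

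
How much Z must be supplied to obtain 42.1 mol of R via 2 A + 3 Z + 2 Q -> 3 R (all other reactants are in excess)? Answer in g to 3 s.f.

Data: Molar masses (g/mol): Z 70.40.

2960 g

n(R) = 42.10 mol
n(Z) = (3/3) × 42.10 = 42.10 mol
mass = 42.10 × 70.40 = 2964 g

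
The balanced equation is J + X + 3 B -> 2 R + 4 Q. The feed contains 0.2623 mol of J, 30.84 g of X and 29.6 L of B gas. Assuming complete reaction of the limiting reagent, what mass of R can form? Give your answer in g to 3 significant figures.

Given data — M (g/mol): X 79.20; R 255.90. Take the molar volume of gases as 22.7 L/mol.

134 g

n(J) = 0.2623 mol
n(X) = 30.84 / 79.20 = 0.3894 mol
n(B) = 29.60 / 22.7 = 1.304 mol
n/ν → J: 0.2623, X: 0.3894, B: 0.4347; J is limiting.
n(R) = (2/1) × 0.2623 = 0.5246 mol
mass = 0.5246 × 255.90 = 134.2 g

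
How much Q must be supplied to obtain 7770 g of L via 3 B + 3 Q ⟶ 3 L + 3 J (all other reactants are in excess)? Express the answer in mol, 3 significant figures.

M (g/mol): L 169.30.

45.9 mol

n(L) = 7770 / 169.30 = 45.89 mol
n(Q) = (3/3) × 45.89 = 45.89 mol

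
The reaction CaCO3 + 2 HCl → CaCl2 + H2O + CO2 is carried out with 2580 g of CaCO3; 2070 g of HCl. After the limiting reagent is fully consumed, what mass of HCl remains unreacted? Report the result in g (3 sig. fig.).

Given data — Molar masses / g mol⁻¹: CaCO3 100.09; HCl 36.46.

190 g

n(CaCO3) = 2580 / 100.09 = 25.78 mol
n(HCl) = 2070 / 36.46 = 56.77 mol
n/ν → CaCO3: 25.78, HCl: 28.39; CaCO3 is limiting.
HCl consumed = (2/1) × 25.78 = 51.56 mol
HCl remaining = 56.77 − 51.56 = 5.210 mol
mass = 5.210 × 36.46 = 190.0 g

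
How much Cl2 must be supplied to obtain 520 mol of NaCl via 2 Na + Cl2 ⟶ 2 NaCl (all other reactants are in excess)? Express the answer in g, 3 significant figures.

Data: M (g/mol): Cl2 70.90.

18400 g

n(NaCl) = 520.0 mol
n(Cl2) = (1/2) × 520.0 = 260.0 mol
mass = 260.0 × 70.90 = 18430 g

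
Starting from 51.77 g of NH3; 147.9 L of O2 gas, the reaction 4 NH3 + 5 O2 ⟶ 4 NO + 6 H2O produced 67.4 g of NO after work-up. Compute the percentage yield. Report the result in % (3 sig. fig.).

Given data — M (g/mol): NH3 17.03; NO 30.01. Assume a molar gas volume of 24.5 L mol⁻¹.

n(NH3) = 51.77 / 17.03 = 3.040 mol
n(O2) = 147.9 / 24.5 = 6.037 mol
n/ν → NH3: 0.7600, O2: 1.207; NH3 is limiting.
theoretical n(NO) = (4/4) × 3.040 = 3.040 mol → 91.23 g
% yield = 67.4 / 91.23 × 100 = 73.88 %

73.9 %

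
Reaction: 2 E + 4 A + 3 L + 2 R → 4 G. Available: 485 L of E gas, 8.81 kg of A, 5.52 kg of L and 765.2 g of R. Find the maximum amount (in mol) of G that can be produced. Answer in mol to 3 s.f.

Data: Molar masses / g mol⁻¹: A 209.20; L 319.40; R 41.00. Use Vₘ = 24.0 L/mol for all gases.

n(E) = 485.0 / 24.0 = 20.21 mol
n(A) = 8.810×1000 / 209.20 = 42.11 mol
n(L) = 5.520×1000 / 319.40 = 17.28 mol
n(R) = 765.2 / 41.00 = 18.66 mol
n/ν for E = 20.21/2 = 10.11
n/ν for A = 42.11/4 = 10.53
n/ν for L = 17.28/3 = 5.760
n/ν for R = 18.66/2 = 9.330
Smallest n/ν is L → limiting reagent.
n(G) = (4/3) × 17.28 = 23.04 mol

23.0 mol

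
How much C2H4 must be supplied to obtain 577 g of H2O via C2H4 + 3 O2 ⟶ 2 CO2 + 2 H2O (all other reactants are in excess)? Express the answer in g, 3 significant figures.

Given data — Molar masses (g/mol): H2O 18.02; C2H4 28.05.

n(H2O) = 577 / 18.02 = 32.02 mol
n(C2H4) = (1/2) × 32.02 = 16.01 mol
mass = 16.01 × 28.05 = 449.1 g

449 g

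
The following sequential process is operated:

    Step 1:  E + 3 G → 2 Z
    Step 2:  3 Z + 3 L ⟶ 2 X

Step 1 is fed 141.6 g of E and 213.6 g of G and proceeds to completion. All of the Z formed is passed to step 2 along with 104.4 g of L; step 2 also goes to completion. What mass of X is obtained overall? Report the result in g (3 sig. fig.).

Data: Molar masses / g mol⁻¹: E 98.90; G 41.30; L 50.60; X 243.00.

Step 1:
n(E) = 141.6 / 98.90 = 1.432 mol
n(G) = 213.6 / 41.30 = 5.172 mol
n/ν → E: 1.432, G: 1.724; E is limiting.
n(Z) produced = (2/1) × 1.432 = 2.864 mol
Step 2:
n(Z) available = 2.864 mol
n(L) = 104.4 / 50.60 = 2.063 mol
n/ν → Z: 0.9547, L: 0.6877; L is limiting.
n(X) = (2/3) × 2.063 = 1.375 mol
mass = 1.375 × 243.00 = 334.1 g

334 g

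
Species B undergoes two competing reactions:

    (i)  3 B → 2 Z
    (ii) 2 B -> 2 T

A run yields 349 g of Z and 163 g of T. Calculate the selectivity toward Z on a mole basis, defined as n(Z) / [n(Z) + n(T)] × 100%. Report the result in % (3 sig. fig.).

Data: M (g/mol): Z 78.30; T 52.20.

n(Z) = 349 / 78.30 = 4.457 mol
n(T) = 163 / 52.20 = 3.123 mol
selectivity = 4.457/(4.457+3.123) × 100 = 58.80 %

58.8 %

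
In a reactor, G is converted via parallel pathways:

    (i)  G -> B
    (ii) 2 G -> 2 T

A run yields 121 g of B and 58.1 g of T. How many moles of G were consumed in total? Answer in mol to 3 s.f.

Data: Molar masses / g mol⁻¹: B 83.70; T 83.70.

2.14 mol

n(B) = 121 / 83.70 = 1.446 mol
n(T) = 58.1 / 83.70 = 0.6941 mol
n(G) via (i) = (1/1)×1.446 = 1.446 mol
n(G) via (ii) = (2/2)×0.6941 = 0.6941 mol
total n(G) = 1.446 + 0.6941 = 2.140 mol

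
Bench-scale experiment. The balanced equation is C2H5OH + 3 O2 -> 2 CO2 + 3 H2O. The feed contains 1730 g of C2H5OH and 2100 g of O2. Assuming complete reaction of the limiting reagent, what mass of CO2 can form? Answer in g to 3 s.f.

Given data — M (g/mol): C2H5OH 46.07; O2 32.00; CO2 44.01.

1930 g

n(C2H5OH) = 1730 / 46.07 = 37.55 mol
n(O2) = 2100 / 32.00 = 65.63 mol
n/ν for C2H5OH = 37.55/1 = 37.55
n/ν for O2 = 65.63/3 = 21.88
Smallest n/ν is O2 → limiting reagent.
n(CO2) = (2/3) × 65.63 = 43.75 mol
mass = 43.75 × 44.01 = 1925 g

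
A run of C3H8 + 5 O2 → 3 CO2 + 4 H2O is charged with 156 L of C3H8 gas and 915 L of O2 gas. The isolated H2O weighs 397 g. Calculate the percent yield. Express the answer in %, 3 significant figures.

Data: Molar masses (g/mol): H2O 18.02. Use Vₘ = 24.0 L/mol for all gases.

n(C3H8) = 156.0 / 24.0 = 6.500 mol
n(O2) = 915.0 / 24.0 = 38.13 mol
n/ν for C3H8 = 6.500/1 = 6.500
n/ν for O2 = 38.13/5 = 7.626
Smallest n/ν is C3H8 → limiting reagent.
theoretical n(H2O) = (4/1) × 6.500 = 26.00 mol → 468.5 g
% yield = 397 / 468.5 × 100 = 84.74 %

84.7 %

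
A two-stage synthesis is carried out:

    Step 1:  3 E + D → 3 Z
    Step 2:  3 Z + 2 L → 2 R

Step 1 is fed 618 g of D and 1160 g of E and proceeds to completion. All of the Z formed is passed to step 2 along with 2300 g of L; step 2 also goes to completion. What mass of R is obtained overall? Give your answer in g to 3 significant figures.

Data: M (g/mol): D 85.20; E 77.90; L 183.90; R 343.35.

3410 g

Step 1:
n(D) = 618.0 / 85.20 = 7.254 mol
n(E) = 1160 / 77.90 = 14.89 mol
n/ν → D: 7.254, E: 4.963; E is limiting.
n(Z) produced = (3/3) × 14.89 = 14.89 mol
Step 2:
n(Z) available = 14.89 mol
n(L) = 2300 / 183.90 = 12.51 mol
n/ν → Z: 4.963, L: 6.255; Z is limiting.
n(R) = (2/3) × 14.89 = 9.927 mol
mass = 9.927 × 343.35 = 3408 g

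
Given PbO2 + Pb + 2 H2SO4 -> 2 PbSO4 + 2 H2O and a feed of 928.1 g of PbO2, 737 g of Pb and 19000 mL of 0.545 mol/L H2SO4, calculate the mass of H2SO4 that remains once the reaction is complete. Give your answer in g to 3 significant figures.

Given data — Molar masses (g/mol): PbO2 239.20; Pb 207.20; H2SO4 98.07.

318 g

n(PbO2) = 928.1 / 239.20 = 3.880 mol
n(Pb) = 737.0 / 207.20 = 3.557 mol
n(H2SO4) = 0.545 × 19000/1000 = 10.36 mol
n/ν for PbO2 = 3.880/1 = 3.880
n/ν for Pb = 3.557/1 = 3.557
n/ν for H2SO4 = 10.36/2 = 5.180
Smallest n/ν is Pb → limiting reagent.
H2SO4 consumed = (2/1) × 3.557 = 7.114 mol
H2SO4 remaining = 10.36 − 7.114 = 3.246 mol
mass = 3.246 × 98.07 = 318.3 g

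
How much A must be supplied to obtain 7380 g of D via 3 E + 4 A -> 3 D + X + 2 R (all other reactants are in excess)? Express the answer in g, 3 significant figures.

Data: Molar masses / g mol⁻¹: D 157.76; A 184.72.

11500 g

n(D) = 7380 / 157.76 = 46.78 mol
n(A) = (4/3) × 46.78 = 62.37 mol
mass = 62.37 × 184.72 = 11520 g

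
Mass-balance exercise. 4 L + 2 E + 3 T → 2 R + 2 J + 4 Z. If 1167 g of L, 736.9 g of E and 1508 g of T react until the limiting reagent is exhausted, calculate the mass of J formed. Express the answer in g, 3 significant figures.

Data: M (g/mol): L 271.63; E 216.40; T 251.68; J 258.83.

n(L) = 1167 / 271.63 = 4.296 mol
n(E) = 736.9 / 216.40 = 3.405 mol
n(T) = 1508 / 251.68 = 5.992 mol
n/ν → L: 1.074, E: 1.703, T: 1.997; L is limiting.
n(J) = (2/4) × 4.296 = 2.148 mol
mass = 2.148 × 258.83 = 556.0 g

556 g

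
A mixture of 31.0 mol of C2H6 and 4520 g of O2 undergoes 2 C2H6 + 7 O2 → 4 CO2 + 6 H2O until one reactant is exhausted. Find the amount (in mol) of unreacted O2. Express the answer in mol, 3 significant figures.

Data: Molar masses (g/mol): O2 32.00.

n(C2H6) = 31.00 mol
n(O2) = 4520 / 32.00 = 141.3 mol
n/ν for C2H6 = 31.00/2 = 15.50
n/ν for O2 = 141.3/7 = 20.19
Smallest n/ν is C2H6 → limiting reagent.
O2 consumed = (7/2) × 31.00 = 108.5 mol
O2 remaining = 141.3 − 108.5 = 32.80 mol

32.8 mol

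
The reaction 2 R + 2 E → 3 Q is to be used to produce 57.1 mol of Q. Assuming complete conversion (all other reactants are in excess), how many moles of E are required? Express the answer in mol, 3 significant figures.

n(Q) = 57.10 mol
n(E) = (2/3) × 57.10 = 38.07 mol

38.1 mol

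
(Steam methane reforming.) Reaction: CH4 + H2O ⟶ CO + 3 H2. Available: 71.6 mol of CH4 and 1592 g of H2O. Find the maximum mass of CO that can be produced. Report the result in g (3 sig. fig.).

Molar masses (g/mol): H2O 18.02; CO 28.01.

n(CH4) = 71.60 mol
n(H2O) = 1592 / 18.02 = 88.35 mol
n/ν for CH4 = 71.60/1 = 71.60
n/ν for H2O = 88.35/1 = 88.35
Smallest n/ν is CH4 → limiting reagent.
n(CO) = (1/1) × 71.60 = 71.60 mol
mass = 71.60 × 28.01 = 2006 g

2010 g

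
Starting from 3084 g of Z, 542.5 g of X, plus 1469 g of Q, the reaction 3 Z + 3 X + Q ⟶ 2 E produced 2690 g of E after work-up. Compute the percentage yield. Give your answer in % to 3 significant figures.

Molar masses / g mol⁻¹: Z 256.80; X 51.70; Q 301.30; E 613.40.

62.7 %

n(Z) = 3084 / 256.80 = 12.01 mol
n(X) = 542.5 / 51.70 = 10.49 mol
n(Q) = 1469 / 301.30 = 4.876 mol
n/ν → Z: 4.003, X: 3.497, Q: 4.876; X is limiting.
theoretical n(E) = (2/3) × 10.49 = 6.993 mol → 4290 g
% yield = 2690 / 4290 × 100 = 62.70 %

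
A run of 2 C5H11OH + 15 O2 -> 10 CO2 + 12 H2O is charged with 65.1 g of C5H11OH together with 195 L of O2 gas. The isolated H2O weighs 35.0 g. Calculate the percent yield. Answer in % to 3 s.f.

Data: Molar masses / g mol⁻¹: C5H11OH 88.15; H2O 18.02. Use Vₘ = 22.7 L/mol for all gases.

43.8 %

n(C5H11OH) = 65.10 / 88.15 = 0.7385 mol
n(O2) = 195.0 / 22.7 = 8.590 mol
n/ν for C5H11OH = 0.7385/2 = 0.3693
n/ν for O2 = 8.590/15 = 0.5727
Smallest n/ν is C5H11OH → limiting reagent.
theoretical n(H2O) = (12/2) × 0.7385 = 4.431 mol → 79.85 g
% yield = 35.0 / 79.85 × 100 = 43.83 %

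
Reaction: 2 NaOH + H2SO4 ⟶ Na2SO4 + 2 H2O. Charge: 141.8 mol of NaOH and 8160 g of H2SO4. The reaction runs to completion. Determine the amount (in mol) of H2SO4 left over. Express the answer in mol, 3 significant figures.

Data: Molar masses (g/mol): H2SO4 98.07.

12.3 mol

n(NaOH) = 141.8 mol
n(H2SO4) = 8160 / 98.07 = 83.21 mol
n/ν → NaOH: 70.90, H2SO4: 83.21; NaOH is limiting.
H2SO4 consumed = (1/2) × 141.8 = 70.90 mol
H2SO4 remaining = 83.21 − 70.90 = 12.31 mol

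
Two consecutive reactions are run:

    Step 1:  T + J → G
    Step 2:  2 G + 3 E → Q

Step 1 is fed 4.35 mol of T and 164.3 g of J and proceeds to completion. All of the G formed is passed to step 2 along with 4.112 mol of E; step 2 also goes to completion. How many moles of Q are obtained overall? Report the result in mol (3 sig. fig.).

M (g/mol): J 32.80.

Step 1:
n(T) = 4.350 mol
n(J) = 164.3 / 32.80 = 5.009 mol
n/ν for T = 4.350/1 = 4.350
n/ν for J = 5.009/1 = 5.009
Smallest n/ν is T → limiting reagent.
n(G) produced = (1/1) × 4.350 = 4.350 mol
Step 2:
n(G) available = 4.350 mol
n(E) = 4.112 mol
n/ν for G = 4.350/2 = 2.175
n/ν for E = 4.112/3 = 1.371
Smallest n/ν is E → limiting reagent.
n(Q) = (1/3) × 4.112 = 1.371 mol

1.37 mol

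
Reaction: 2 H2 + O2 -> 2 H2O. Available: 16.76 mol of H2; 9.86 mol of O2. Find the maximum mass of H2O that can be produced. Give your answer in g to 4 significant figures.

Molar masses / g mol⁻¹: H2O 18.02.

n(H2) = 16.76 mol
n(O2) = 9.860 mol
n/ν → H2: 8.380, O2: 9.860; H2 is limiting.
n(H2O) = (2/2) × 16.76 = 16.76 mol
mass = 16.76 × 18.02 = 302.0 g

302.0 g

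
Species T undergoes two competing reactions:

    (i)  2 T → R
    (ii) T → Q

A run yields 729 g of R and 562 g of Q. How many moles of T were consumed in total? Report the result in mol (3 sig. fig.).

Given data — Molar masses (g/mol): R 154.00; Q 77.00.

n(R) = 729 / 154.00 = 4.734 mol
n(Q) = 562 / 77.00 = 7.299 mol
n(T) via (i) = (2/1)×4.734 = 9.468 mol
n(T) via (ii) = (1/1)×7.299 = 7.299 mol
total n(T) = 9.468 + 7.299 = 16.77 mol

16.8 mol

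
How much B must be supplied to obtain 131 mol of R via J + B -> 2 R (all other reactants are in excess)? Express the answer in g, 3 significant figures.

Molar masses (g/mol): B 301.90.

19800 g

n(R) = 131.0 mol
n(B) = (1/2) × 131.0 = 65.50 mol
mass = 65.50 × 301.90 = 19770 g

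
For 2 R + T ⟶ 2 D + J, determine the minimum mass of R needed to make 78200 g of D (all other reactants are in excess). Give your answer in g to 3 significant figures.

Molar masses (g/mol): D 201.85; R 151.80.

n(D) = 78200 / 201.85 = 387.4 mol
n(R) = (2/2) × 387.4 = 387.4 mol
mass = 387.4 × 151.80 = 58810 g

58800 g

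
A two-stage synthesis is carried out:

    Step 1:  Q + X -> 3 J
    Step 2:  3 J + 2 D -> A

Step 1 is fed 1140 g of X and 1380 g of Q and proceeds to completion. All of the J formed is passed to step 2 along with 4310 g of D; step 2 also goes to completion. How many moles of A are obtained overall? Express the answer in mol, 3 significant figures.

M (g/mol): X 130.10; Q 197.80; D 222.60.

6.98 mol

Step 1:
n(X) = 1140 / 130.10 = 8.762 mol
n(Q) = 1380 / 197.80 = 6.977 mol
n/ν → X: 8.762, Q: 6.977; Q is limiting.
n(J) produced = (3/1) × 6.977 = 20.93 mol
Step 2:
n(J) available = 20.93 mol
n(D) = 4310 / 222.60 = 19.36 mol
n/ν → J: 6.977, D: 9.680; J is limiting.
n(A) = (1/3) × 20.93 = 6.977 mol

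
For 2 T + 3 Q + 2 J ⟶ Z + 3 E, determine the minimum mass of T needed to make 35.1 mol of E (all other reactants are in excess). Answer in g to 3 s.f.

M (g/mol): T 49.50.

n(E) = 35.10 mol
n(T) = (2/3) × 35.10 = 23.40 mol
mass = 23.40 × 49.50 = 1158 g

1160 g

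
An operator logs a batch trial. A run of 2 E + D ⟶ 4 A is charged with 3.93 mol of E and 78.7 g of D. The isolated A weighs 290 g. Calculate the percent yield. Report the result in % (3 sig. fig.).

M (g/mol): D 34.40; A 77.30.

n(E) = 3.930 mol
n(D) = 78.70 / 34.40 = 2.288 mol
n/ν for E = 3.930/2 = 1.965
n/ν for D = 2.288/1 = 2.288
Smallest n/ν is E → limiting reagent.
theoretical n(A) = (4/2) × 3.930 = 7.860 mol → 607.6 g
% yield = 290 / 607.6 × 100 = 47.73 %

47.7 %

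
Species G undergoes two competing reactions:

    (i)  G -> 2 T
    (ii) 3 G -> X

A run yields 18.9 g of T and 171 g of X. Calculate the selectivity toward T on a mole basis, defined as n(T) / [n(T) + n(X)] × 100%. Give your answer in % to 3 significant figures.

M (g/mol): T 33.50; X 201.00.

39.9 %

n(T) = 18.9 / 33.50 = 0.5642 mol
n(X) = 171 / 201.00 = 0.8507 mol
selectivity = 0.5642/(0.5642+0.8507) × 100 = 39.88 %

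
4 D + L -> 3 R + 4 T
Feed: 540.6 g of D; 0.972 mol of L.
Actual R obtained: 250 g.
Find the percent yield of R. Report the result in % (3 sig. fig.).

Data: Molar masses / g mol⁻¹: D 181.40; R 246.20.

45.4 %

n(D) = 540.6 / 181.40 = 2.980 mol
n(L) = 0.9720 mol
n/ν → D: 0.7450, L: 0.9720; D is limiting.
theoretical n(R) = (3/4) × 2.980 = 2.235 mol → 550.3 g
% yield = 250 / 550.3 × 100 = 45.43 %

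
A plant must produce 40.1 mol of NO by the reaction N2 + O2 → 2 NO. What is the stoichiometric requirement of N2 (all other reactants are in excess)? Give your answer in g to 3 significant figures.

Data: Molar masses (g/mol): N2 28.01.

562 g

n(NO) = 40.10 mol
n(N2) = (1/2) × 40.10 = 20.05 mol
mass = 20.05 × 28.01 = 561.6 g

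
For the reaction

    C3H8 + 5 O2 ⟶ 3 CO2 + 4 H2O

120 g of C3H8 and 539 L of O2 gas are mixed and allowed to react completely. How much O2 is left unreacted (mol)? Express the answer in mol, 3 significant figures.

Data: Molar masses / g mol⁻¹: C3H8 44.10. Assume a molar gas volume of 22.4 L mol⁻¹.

n(C3H8) = 120.0 / 44.10 = 2.721 mol
n(O2) = 539.0 / 22.4 = 24.06 mol
n/ν for C3H8 = 2.721/1 = 2.721
n/ν for O2 = 24.06/5 = 4.812
Smallest n/ν is C3H8 → limiting reagent.
O2 consumed = (5/1) × 2.721 = 13.61 mol
O2 remaining = 24.06 − 13.61 = 10.45 mol

10.5 mol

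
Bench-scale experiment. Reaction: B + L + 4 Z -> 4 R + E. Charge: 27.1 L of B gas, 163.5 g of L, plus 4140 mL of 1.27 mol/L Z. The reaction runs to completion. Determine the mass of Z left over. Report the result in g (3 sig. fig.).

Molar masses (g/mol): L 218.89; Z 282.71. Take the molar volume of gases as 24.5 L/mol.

642 g

n(B) = 27.10 / 24.5 = 1.106 mol
n(L) = 163.5 / 218.89 = 0.7470 mol
n(Z) = 1.27 × 4140/1000 = 5.258 mol
n/ν for B = 1.106/1 = 1.106
n/ν for L = 0.7470/1 = 0.7470
n/ν for Z = 5.258/4 = 1.315
Smallest n/ν is L → limiting reagent.
Z consumed = (4/1) × 0.7470 = 2.988 mol
Z remaining = 5.258 − 2.988 = 2.270 mol
mass = 2.270 × 282.71 = 641.8 g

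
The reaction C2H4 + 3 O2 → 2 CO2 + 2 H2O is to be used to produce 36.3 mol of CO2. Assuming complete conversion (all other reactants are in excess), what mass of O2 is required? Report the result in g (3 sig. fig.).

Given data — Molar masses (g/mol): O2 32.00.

1740 g

n(CO2) = 36.30 mol
n(O2) = (3/2) × 36.30 = 54.45 mol
mass = 54.45 × 32.00 = 1742 g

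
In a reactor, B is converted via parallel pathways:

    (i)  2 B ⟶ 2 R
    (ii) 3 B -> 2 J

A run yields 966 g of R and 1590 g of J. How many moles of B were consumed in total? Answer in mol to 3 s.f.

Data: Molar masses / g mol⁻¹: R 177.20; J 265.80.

14.4 mol

n(R) = 966 / 177.20 = 5.451 mol
n(J) = 1590 / 265.80 = 5.982 mol
n(B) via (i) = (2/2)×5.451 = 5.451 mol
n(B) via (ii) = (3/2)×5.982 = 8.973 mol
total n(B) = 5.451 + 8.973 = 14.42 mol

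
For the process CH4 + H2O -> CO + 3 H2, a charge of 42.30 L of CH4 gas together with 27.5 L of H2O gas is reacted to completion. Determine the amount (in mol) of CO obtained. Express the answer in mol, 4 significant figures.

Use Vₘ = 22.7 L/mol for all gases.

1.211 mol

n(CH4) = 42.30 / 22.7 = 1.863 mol
n(H2O) = 27.50 / 22.7 = 1.211 mol
n/ν for CH4 = 1.863/1 = 1.863
n/ν for H2O = 1.211/1 = 1.211
Smallest n/ν is H2O → limiting reagent.
n(CO) = (1/1) × 1.211 = 1.211 mol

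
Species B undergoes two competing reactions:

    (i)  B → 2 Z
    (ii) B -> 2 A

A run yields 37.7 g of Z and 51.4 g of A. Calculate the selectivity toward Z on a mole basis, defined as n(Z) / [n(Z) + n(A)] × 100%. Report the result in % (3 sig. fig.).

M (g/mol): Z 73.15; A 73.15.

n(Z) = 37.7 / 73.15 = 0.5154 mol
n(A) = 51.4 / 73.15 = 0.7027 mol
selectivity = 0.5154/(0.5154+0.7027) × 100 = 42.31 %

42.3 %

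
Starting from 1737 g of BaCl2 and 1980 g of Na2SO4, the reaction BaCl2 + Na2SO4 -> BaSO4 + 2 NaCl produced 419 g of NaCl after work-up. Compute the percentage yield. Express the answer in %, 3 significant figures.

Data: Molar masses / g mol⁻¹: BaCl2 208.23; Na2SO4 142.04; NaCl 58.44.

43.0 %

n(BaCl2) = 1737 / 208.23 = 8.342 mol
n(Na2SO4) = 1980 / 142.04 = 13.94 mol
n/ν → BaCl2: 8.342, Na2SO4: 13.94; BaCl2 is limiting.
theoretical n(NaCl) = (2/1) × 8.342 = 16.68 mol → 974.8 g
% yield = 419 / 974.8 × 100 = 42.98 %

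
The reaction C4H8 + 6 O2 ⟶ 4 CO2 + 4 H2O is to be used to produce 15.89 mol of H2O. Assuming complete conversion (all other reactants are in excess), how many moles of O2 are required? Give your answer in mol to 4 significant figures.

n(H2O) = 15.89 mol
n(O2) = (6/4) × 15.89 = 23.84 mol

23.84 mol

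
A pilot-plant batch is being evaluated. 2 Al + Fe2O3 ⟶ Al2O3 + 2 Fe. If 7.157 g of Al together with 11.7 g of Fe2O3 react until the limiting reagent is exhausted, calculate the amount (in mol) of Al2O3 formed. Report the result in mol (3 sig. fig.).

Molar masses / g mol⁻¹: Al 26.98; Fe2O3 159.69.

n(Al) = 7.157 / 26.98 = 0.2653 mol
n(Fe2O3) = 11.70 / 159.69 = 0.07327 mol
n/ν for Al = 0.2653/2 = 0.1327
n/ν for Fe2O3 = 0.07327/1 = 0.07327
Smallest n/ν is Fe2O3 → limiting reagent.
n(Al2O3) = (1/1) × 0.07327 = 0.07327 mol

0.0733 mol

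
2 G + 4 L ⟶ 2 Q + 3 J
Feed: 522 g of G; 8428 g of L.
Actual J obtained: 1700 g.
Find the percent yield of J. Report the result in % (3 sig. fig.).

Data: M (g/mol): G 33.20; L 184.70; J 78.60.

91.7 %

n(G) = 522.0 / 33.20 = 15.72 mol
n(L) = 8428 / 184.70 = 45.63 mol
n/ν for G = 15.72/2 = 7.860
n/ν for L = 45.63/4 = 11.41
Smallest n/ν is G → limiting reagent.
theoretical n(J) = (3/2) × 15.72 = 23.58 mol → 1853 g
% yield = 1700 / 1853 × 100 = 91.74 %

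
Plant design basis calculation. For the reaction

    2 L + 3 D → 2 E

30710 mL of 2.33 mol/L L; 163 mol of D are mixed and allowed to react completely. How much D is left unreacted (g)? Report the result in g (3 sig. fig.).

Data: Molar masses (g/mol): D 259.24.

14400 g

n(L) = 2.33 × 30710/1000 = 71.55 mol
n(D) = 163.0 mol
n/ν → L: 35.78, D: 54.33; L is limiting.
D consumed = (3/2) × 71.55 = 107.3 mol
D remaining = 163.0 − 107.3 = 55.70 mol
mass = 55.70 × 259.24 = 14440 g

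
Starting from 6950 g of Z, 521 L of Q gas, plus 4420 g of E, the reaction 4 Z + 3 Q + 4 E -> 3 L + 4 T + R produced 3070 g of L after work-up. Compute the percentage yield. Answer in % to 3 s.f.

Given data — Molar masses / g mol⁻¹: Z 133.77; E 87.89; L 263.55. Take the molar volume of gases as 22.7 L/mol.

50.8 %

n(Z) = 6950 / 133.77 = 51.95 mol
n(Q) = 521.0 / 22.7 = 22.95 mol
n(E) = 4420 / 87.89 = 50.29 mol
n/ν for Z = 51.95/4 = 12.99
n/ν for Q = 22.95/3 = 7.650
n/ν for E = 50.29/4 = 12.57
Smallest n/ν is Q → limiting reagent.
theoretical n(L) = (3/3) × 22.95 = 22.95 mol → 6048 g
% yield = 3070 / 6048 × 100 = 50.76 %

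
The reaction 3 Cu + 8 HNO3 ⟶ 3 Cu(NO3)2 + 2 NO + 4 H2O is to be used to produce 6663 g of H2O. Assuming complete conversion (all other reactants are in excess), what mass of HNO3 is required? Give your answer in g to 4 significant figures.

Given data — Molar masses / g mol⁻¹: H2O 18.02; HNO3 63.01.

46600 g

n(H2O) = 6663 / 18.02 = 369.8 mol
n(HNO3) = (8/4) × 369.8 = 739.6 mol
mass = 739.6 × 63.01 = 46600 g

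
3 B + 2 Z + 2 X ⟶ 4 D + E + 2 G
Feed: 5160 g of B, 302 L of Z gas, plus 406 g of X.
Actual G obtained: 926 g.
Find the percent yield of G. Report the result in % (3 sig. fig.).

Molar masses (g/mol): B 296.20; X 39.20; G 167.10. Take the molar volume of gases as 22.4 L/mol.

n(B) = 5160 / 296.20 = 17.42 mol
n(Z) = 302.0 / 22.4 = 13.48 mol
n(X) = 406.0 / 39.20 = 10.36 mol
n/ν for B = 17.42/3 = 5.807
n/ν for Z = 13.48/2 = 6.740
n/ν for X = 10.36/2 = 5.180
Smallest n/ν is X → limiting reagent.
theoretical n(G) = (2/2) × 10.36 = 10.36 mol → 1731 g
% yield = 926 / 1731 × 100 = 53.50 %

53.5 %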